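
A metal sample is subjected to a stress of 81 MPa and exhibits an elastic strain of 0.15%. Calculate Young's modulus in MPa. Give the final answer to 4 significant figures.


E = sigma / epsilon
epsilon = 0.15% = 1.5e-03
E = 81 / 1.5e-03
E = 54000 MPa


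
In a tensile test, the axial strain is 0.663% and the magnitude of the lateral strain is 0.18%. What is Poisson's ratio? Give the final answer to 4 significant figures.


nu = -epsilon_lat / epsilon_axial
Lateral strain is contraction (negative), so using magnitudes:
nu = 0.18 / 0.663
nu = 0.2715


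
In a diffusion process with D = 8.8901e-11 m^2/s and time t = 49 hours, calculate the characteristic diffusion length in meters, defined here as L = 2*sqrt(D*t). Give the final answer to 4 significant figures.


t = 49 hr = 176400 s
Diffusion length = 2*sqrt(D*t)
= 2*sqrt(8.8901e-11 * 176400)
= 7.92e-03 m


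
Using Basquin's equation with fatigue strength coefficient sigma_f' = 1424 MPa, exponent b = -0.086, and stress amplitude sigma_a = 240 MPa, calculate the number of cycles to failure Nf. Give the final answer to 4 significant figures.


sigma_a = sigma_f' * (2*Nf)^b
2*Nf = (sigma_a / sigma_f')^(1/b)
2*Nf = (240 / 1424)^(1/-0.086)
2*Nf = 9.814e+08
Nf = 4.907e+08 cycles


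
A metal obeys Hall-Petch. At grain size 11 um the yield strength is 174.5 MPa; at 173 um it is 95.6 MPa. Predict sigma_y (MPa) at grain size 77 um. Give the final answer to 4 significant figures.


sigma_y = sigma0 + k / sqrt(d)
1/sqrt(d1) = 1/sqrt(1.1e-05) = 301.511;  1/sqrt(d2) = 76.0286
k = (sigma1 - sigma2) / (1/sqrt(d1) - 1/sqrt(d2)) = (174.5 - 95.6) / (301.511 - 76.0286) = 0.349916 MPa*m^0.5
sigma0 = sigma1 - k/sqrt(d1) = 174.5 - 0.349916*301.511 = 68.9964 MPa
sigma_y(d3) = 68.9964 + 0.349916 / sqrt(7.7e-05) = 108.9 MPa


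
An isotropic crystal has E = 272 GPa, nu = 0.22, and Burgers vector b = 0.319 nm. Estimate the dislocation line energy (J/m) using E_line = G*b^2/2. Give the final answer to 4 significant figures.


Step 1: G = E / (2*(1+nu))
G = 272 / (2*(1+0.22)) = 111.475 GPa = 1.11475e+11 Pa
Step 2: E_line = G*b^2/2
b = 0.319 nm = 3.19e-10 m
E_line = 0.5 * 1.11475e+11 * (3.19e-10)^2 = 5.672e-09 J/m


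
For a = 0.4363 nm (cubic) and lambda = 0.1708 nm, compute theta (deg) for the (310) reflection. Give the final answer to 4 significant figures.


d = a / sqrt(h^2+k^2+l^2)
d = 0.4363 / sqrt(10) = 0.13797 nm
lambda = 2*d*sin(theta)  =>  sin(theta) = lambda / (2*d)
sin(theta) = 0.1708 / (2 * 0.13797) = 0.618974
theta = 38.24 deg


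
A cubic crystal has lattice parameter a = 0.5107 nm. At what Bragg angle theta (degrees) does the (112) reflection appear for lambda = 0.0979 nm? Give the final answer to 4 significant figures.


d = a / sqrt(h^2+k^2+l^2)
d = 0.5107 / sqrt(6) = 0.208492 nm
lambda = 2*d*sin(theta)  =>  sin(theta) = lambda / (2*d)
sin(theta) = 0.0979 / (2 * 0.208492) = 0.234781
theta = 13.58 deg


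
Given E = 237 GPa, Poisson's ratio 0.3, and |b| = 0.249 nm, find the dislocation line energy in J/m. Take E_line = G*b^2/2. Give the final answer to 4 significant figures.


Step 1: G = E / (2*(1+nu))
G = 237 / (2*(1+0.3)) = 91.1538 GPa = 9.11538e+10 Pa
Step 2: E_line = G*b^2/2
b = 0.249 nm = 2.49e-10 m
E_line = 0.5 * 9.11538e+10 * (2.49e-10)^2 = 2.826e-09 J/m


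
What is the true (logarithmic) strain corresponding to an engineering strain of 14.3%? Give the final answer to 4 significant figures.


epsilon_true = ln(1 + epsilon_eng)
epsilon_true = ln(1 + 0.143)
epsilon_true = 0.1337


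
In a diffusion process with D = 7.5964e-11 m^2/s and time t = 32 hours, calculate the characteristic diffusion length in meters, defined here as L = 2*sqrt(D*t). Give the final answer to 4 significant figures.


t = 32 hr = 115200 s
Diffusion length = 2*sqrt(D*t)
= 2*sqrt(7.5964e-11 * 115200)
= 5.916e-03 m


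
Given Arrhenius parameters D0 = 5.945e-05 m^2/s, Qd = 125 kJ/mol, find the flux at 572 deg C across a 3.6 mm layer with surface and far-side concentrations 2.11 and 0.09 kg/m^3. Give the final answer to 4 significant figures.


Step 1: D = D0 * exp(-Qd/(R*T))
T = 572 + 273.15 = 845.15 K
D = 5.945e-05 * exp(-125e3 / (8.314 * 845.15)) = 1.11745e-12 m^2/s
Step 2: J = D * (C1 - C2) / dx
J = 1.11745e-12 * (2.11 - 0.09) / 3.6e-03
J = 6.27e-10 kg/(m^2*s)


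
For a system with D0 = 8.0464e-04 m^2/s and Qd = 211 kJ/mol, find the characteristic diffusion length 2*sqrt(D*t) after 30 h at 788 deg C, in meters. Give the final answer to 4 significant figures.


Step 1: D = D0 * exp(-Qd/(R*T))
T = 1061.15 K
D = 8.0464e-04 * exp(-211e3 / (8.314 * 1061.15)) = 3.30251e-14 m^2/s
Step 2: L = 2*sqrt(D*t)
t = 30 h = 108000 s
L = 2*sqrt(3.30251e-14 * 108000) = 1.194e-04 m


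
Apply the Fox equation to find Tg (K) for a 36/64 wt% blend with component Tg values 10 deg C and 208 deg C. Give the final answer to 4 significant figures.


1/Tg = w1/Tg1 + w2/Tg2 (in Kelvin)
Tg1 = 283.15 K, Tg2 = 481.15 K
1/Tg = 0.36/283.15 + 0.64/481.15
Tg = 384.4 K


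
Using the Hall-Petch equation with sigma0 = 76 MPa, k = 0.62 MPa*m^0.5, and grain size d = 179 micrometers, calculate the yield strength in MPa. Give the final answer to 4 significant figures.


sigma_y = sigma0 + k / sqrt(d)
d = 179 um = 1.79e-04 m
sigma_y = 76 + 0.62 / sqrt(1.79e-04)
sigma_y = 122.3 MPa


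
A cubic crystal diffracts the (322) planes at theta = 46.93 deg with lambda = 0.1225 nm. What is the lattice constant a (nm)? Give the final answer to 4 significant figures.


d = lambda / (2*sin(theta))
d = 0.1225 / (2*sin(46.93 deg))
d = 0.0838444 nm
a = d * sqrt(h^2+k^2+l^2) = 0.0838444 * sqrt(17)
a = 0.3457 nm


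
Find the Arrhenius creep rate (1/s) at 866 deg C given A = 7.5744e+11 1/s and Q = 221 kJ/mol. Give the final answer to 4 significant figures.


rate = A * exp(-Q / (R*T))
T = 866 + 273.15 = 1139.15 K
rate = 7.5744e+11 * exp(-221e3 / (8.314 * 1139.15))
rate = 55.62 1/s


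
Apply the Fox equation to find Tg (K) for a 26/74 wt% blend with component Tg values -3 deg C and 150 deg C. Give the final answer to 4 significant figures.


1/Tg = w1/Tg1 + w2/Tg2 (in Kelvin)
Tg1 = 270.15 K, Tg2 = 423.15 K
1/Tg = 0.26/270.15 + 0.74/423.15
Tg = 368.8 K


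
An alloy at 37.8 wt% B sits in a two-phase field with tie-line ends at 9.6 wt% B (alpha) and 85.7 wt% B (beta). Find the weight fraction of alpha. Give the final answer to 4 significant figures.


f_alpha = (C_beta - C0) / (C_beta - C_alpha)
f_alpha = (85.7 - 37.8) / (85.7 - 9.6)
f_alpha = 0.6294


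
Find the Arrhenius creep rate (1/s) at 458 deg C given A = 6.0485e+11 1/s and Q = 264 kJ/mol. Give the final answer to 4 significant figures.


rate = A * exp(-Q / (R*T))
T = 458 + 273.15 = 731.15 K
rate = 6.0485e+11 * exp(-264e3 / (8.314 * 731.15))
rate = 8.324e-08 1/s


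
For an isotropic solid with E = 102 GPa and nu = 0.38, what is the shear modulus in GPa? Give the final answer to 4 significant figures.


G = E / (2*(1+nu))
G = 102 / (2*(1+0.38))
G = 36.96 GPa


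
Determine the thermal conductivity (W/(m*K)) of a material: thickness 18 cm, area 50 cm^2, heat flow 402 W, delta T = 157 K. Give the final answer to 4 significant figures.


k = Q*L / (A*dT)
L = 0.18 m, A = 5e-03 m^2
k = 402 * 0.18 / (5e-03 * 157)
k = 92.18 W/(m*K)


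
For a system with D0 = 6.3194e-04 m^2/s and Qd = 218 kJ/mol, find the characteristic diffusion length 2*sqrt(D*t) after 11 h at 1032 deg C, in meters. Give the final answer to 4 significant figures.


Step 1: D = D0 * exp(-Qd/(R*T))
T = 1305.15 K
D = 6.3194e-04 * exp(-218e3 / (8.314 * 1305.15)) = 1.19008e-12 m^2/s
Step 2: L = 2*sqrt(D*t)
t = 11 h = 39600 s
L = 2*sqrt(1.19008e-12 * 39600) = 4.342e-04 m


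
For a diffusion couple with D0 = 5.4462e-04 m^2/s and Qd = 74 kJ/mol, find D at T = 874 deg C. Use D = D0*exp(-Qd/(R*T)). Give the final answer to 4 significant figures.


D = D0 * exp(-Qd / (R*T))
T = 1147.15 K
D = 5.4462e-04 * exp(-74e3 / (8.314 * 1147.15))
D = 2.325e-07 m^2/s


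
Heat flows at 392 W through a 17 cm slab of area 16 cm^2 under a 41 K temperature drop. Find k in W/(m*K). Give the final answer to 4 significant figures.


k = Q*L / (A*dT)
L = 0.17 m, A = 1.6e-03 m^2
k = 392 * 0.17 / (1.6e-03 * 41)
k = 1016 W/(m*K)


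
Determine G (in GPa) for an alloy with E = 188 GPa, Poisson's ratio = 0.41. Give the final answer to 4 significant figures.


G = E / (2*(1+nu))
G = 188 / (2*(1+0.41))
G = 66.67 GPa


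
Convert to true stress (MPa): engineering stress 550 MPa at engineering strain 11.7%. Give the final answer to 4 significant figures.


sigma_true = sigma_eng * (1 + epsilon_eng)
sigma_true = 550 * (1 + 0.117)
sigma_true = 614.4 MPa


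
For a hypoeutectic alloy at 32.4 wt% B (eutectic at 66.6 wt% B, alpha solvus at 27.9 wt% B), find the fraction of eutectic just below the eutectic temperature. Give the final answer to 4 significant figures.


f_primary = (C_e - C0) / (C_e - C_alpha_max)
f_primary = (66.6 - 32.4) / (66.6 - 27.9)
f_primary = 0.883721
f_eutectic = 1 - 0.883721 = 0.1163


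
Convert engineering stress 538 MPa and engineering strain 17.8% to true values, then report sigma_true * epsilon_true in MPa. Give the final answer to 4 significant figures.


sigma_true = sigma_eng * (1 + epsilon_eng)
sigma_true = 538 * (1 + 0.178) = 633.764 MPa
epsilon_true = ln(1 + epsilon_eng)
epsilon_true = ln(1 + 0.178) = 0.163818
sigma_true * epsilon_true = 633.764 * 0.163818 = 103.8 MPa


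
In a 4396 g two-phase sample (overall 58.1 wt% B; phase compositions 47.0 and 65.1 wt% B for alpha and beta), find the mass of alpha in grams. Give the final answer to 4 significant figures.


f_alpha = (C_beta - C0) / (C_beta - C_alpha)
f_alpha = (65.1 - 58.1) / (65.1 - 47.0) = 0.38674
m_alpha = f_alpha * m_total = 0.38674 * 4396 = 1700 g


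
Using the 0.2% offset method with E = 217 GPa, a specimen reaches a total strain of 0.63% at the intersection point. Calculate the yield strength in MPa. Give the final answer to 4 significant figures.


Offset strain = 0.002
Elastic strain at yield = total_strain - offset = 6.3e-03 - 0.002 = 4.3e-03
sigma_y = E * elastic_strain = 217000 * 4.3e-03
sigma_y = 933.1 MPa


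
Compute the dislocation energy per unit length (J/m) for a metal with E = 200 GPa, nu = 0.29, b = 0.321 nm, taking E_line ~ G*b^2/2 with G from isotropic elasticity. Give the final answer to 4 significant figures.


Step 1: G = E / (2*(1+nu))
G = 200 / (2*(1+0.29)) = 77.5194 GPa = 7.75194e+10 Pa
Step 2: E_line = G*b^2/2
b = 0.321 nm = 3.21e-10 m
E_line = 0.5 * 7.75194e+10 * (3.21e-10)^2 = 3.994e-09 J/m


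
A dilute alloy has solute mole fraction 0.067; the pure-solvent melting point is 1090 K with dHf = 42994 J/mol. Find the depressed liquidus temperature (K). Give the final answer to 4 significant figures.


dT = R*Tm^2*x / dHf
dT = 8.314 * 1090^2 * 0.067 / 42994
dT = 15.3932 K
T_new = 1090 - 15.3932 = 1075 K


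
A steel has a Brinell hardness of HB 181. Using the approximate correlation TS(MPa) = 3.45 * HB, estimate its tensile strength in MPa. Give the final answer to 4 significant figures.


TS (MPa) = 3.45 * HB
TS = 3.45 * 181
TS = 624.5 MPa


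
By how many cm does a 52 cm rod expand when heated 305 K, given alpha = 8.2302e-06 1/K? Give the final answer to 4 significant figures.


dL = L0 * alpha * dT
dL = 52 * 8.2302e-06 * 305
dL = 0.1305 cm


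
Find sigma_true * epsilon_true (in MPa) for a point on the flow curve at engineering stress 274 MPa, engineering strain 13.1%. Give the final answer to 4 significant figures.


sigma_true = sigma_eng * (1 + epsilon_eng)
sigma_true = 274 * (1 + 0.131) = 309.894 MPa
epsilon_true = ln(1 + epsilon_eng)
epsilon_true = ln(1 + 0.131) = 0.123102
sigma_true * epsilon_true = 309.894 * 0.123102 = 38.15 MPa


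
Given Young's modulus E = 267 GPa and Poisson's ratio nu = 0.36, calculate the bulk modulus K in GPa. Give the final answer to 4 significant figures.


K = E / (3*(1-2*nu))
K = 267 / (3*(1-2*0.36))
K = 317.9 GPa


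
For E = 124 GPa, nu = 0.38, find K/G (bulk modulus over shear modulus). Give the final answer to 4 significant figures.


G = E / (2*(1+nu))
G = 124 / (2*(1+0.38)) = 44.9275 GPa
K = E / (3*(1-2*nu))
K = 124 / (3*(1-2*0.38)) = 172.222 GPa
K/G = 172.222 / 44.9275 = 3.833


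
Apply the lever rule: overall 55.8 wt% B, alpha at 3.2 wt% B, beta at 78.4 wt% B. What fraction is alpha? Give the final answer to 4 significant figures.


f_alpha = (C_beta - C0) / (C_beta - C_alpha)
f_alpha = (78.4 - 55.8) / (78.4 - 3.2)
f_alpha = 0.3005


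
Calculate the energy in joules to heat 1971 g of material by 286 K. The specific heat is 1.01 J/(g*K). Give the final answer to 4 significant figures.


Q = m * cp * dT
Q = 1971 * 1.01 * 286
Q = 569300 J


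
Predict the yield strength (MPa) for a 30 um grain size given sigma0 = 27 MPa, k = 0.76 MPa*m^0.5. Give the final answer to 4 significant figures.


sigma_y = sigma0 + k / sqrt(d)
d = 30 um = 3e-05 m
sigma_y = 27 + 0.76 / sqrt(3e-05)
sigma_y = 165.8 MPa


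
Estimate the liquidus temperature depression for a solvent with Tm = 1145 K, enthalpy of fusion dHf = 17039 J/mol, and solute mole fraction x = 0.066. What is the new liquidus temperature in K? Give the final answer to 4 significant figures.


dT = R*Tm^2*x / dHf
dT = 8.314 * 1145^2 * 0.066 / 17039
dT = 42.2203 K
T_new = 1145 - 42.2203 = 1103 K


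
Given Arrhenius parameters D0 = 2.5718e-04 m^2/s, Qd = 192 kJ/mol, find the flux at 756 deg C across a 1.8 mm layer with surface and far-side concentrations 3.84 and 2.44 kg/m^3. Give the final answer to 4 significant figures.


Step 1: D = D0 * exp(-Qd/(R*T))
T = 756 + 273.15 = 1029.15 K
D = 2.5718e-04 * exp(-192e3 / (8.314 * 1029.15)) = 4.62275e-14 m^2/s
Step 2: J = D * (C1 - C2) / dx
J = 4.62275e-14 * (3.84 - 2.44) / 1.8e-03
J = 3.595e-11 kg/(m^2*s)


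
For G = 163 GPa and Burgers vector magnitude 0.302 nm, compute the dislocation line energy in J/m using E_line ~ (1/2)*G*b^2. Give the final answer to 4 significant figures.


E = G*b^2/2
b = 0.302 nm = 3.02e-10 m
G = 163 GPa = 1.63e+11 Pa
E = 0.5 * 1.63e+11 * (3.02e-10)^2
E = 7.433e-09 J/m


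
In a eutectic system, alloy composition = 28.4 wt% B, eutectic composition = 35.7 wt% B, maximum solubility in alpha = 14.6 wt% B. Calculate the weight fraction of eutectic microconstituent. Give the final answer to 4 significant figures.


f_primary = (C_e - C0) / (C_e - C_alpha_max)
f_primary = (35.7 - 28.4) / (35.7 - 14.6)
f_primary = 0.345972
f_eutectic = 1 - 0.345972 = 0.654


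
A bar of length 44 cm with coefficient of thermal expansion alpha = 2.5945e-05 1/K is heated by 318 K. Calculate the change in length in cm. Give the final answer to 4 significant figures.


dL = L0 * alpha * dT
dL = 44 * 2.5945e-05 * 318
dL = 0.363 cm


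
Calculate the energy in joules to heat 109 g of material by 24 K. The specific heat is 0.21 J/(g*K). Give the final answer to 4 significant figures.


Q = m * cp * dT
Q = 109 * 0.21 * 24
Q = 549.4 J


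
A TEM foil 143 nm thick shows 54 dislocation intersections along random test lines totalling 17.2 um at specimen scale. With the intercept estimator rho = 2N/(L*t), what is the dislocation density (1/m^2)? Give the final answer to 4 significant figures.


rho = 2N / (L * t)
L = 17.2 um = 1.72e-05 m, t = 143 nm = 1.43e-07 m
rho = 2 * 54 / (1.72e-05 * 1.43e-07)
rho = 4.391e+13 1/m^2


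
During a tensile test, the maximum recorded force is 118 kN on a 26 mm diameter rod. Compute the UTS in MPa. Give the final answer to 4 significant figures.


A0 = pi*(d/2)^2 = pi*(26/2)^2 = 530.929 mm^2
UTS = F_max / A0 = 118*1000 / 530.929
UTS = 222.3 MPa


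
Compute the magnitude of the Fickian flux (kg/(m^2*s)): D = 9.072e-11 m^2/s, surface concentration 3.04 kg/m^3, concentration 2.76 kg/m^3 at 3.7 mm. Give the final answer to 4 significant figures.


J = -D * (dC/dx) = D * (C1 - C2) / dx
J = 9.072e-11 * (3.04 - 2.76) / 3.7e-03
J = 6.865e-09 kg/(m^2*s)


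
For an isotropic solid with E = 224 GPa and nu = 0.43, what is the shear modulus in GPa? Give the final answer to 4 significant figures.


G = E / (2*(1+nu))
G = 224 / (2*(1+0.43))
G = 78.32 GPa


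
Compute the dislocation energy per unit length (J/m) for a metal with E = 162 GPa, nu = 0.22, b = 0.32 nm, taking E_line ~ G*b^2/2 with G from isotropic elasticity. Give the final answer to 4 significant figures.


Step 1: G = E / (2*(1+nu))
G = 162 / (2*(1+0.22)) = 66.3934 GPa = 6.63934e+10 Pa
Step 2: E_line = G*b^2/2
b = 0.32 nm = 3.2e-10 m
E_line = 0.5 * 6.63934e+10 * (3.2e-10)^2 = 3.399e-09 J/m


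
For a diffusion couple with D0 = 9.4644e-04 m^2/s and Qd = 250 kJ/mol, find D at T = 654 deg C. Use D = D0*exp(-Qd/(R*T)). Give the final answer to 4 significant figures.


D = D0 * exp(-Qd / (R*T))
T = 927.15 K
D = 9.4644e-04 * exp(-250e3 / (8.314 * 927.15))
D = 7.778e-18 m^2/s


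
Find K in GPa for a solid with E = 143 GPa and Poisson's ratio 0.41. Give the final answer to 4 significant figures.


K = E / (3*(1-2*nu))
K = 143 / (3*(1-2*0.41))
K = 264.8 GPa


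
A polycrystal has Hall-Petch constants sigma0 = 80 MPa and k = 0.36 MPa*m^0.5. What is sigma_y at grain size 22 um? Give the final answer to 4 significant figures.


sigma_y = sigma0 + k / sqrt(d)
d = 22 um = 2.2e-05 m
sigma_y = 80 + 0.36 / sqrt(2.2e-05)
sigma_y = 156.8 MPa


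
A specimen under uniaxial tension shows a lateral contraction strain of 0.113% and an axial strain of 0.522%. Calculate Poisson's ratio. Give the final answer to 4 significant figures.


nu = -epsilon_lat / epsilon_axial
Lateral strain is contraction (negative), so using magnitudes:
nu = 0.113 / 0.522
nu = 0.2165


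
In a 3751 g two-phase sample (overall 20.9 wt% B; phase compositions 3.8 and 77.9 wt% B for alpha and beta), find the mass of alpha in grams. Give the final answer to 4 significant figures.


f_alpha = (C_beta - C0) / (C_beta - C_alpha)
f_alpha = (77.9 - 20.9) / (77.9 - 3.8) = 0.769231
m_alpha = f_alpha * m_total = 0.769231 * 3751 = 2885 g


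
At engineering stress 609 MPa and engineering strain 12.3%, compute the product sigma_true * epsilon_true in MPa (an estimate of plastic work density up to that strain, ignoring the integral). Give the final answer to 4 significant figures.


sigma_true = sigma_eng * (1 + epsilon_eng)
sigma_true = 609 * (1 + 0.123) = 683.907 MPa
epsilon_true = ln(1 + epsilon_eng)
epsilon_true = ln(1 + 0.123) = 0.116004
sigma_true * epsilon_true = 683.907 * 0.116004 = 79.34 MPa


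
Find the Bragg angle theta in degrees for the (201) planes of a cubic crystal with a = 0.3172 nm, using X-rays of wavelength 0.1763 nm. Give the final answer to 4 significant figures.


d = a / sqrt(h^2+k^2+l^2)
d = 0.3172 / sqrt(5) = 0.141856 nm
lambda = 2*d*sin(theta)  =>  sin(theta) = lambda / (2*d)
sin(theta) = 0.1763 / (2 * 0.141856) = 0.621404
theta = 38.42 deg


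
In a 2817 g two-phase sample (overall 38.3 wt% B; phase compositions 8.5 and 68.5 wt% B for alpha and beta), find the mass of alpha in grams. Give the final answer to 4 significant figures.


f_alpha = (C_beta - C0) / (C_beta - C_alpha)
f_alpha = (68.5 - 38.3) / (68.5 - 8.5) = 0.503333
m_alpha = f_alpha * m_total = 0.503333 * 2817 = 1418 g


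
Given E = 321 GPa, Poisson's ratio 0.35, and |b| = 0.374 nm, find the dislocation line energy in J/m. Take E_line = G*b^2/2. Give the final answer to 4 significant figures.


Step 1: G = E / (2*(1+nu))
G = 321 / (2*(1+0.35)) = 118.889 GPa = 1.18889e+11 Pa
Step 2: E_line = G*b^2/2
b = 0.374 nm = 3.74e-10 m
E_line = 0.5 * 1.18889e+11 * (3.74e-10)^2 = 8.315e-09 J/m


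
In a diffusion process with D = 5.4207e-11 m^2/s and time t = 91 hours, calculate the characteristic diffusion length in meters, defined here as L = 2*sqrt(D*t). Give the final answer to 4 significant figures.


t = 91 hr = 327600 s
Diffusion length = 2*sqrt(D*t)
= 2*sqrt(5.4207e-11 * 327600)
= 8.428e-03 m


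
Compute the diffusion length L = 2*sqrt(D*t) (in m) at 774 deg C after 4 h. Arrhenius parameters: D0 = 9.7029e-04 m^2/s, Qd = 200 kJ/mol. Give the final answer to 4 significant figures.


Step 1: D = D0 * exp(-Qd/(R*T))
T = 1047.15 K
D = 9.7029e-04 * exp(-200e3 / (8.314 * 1047.15)) = 1.02331e-13 m^2/s
Step 2: L = 2*sqrt(D*t)
t = 4 h = 14400 s
L = 2*sqrt(1.02331e-13 * 14400) = 7.677e-05 m


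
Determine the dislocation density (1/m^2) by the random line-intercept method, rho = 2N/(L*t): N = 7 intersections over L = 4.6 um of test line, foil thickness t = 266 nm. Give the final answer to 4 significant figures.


rho = 2N / (L * t)
L = 4.6 um = 4.6e-06 m, t = 266 nm = 2.66e-07 m
rho = 2 * 7 / (4.6e-06 * 2.66e-07)
rho = 1.144e+13 1/m^2


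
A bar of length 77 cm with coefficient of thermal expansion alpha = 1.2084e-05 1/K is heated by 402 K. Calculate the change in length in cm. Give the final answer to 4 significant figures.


dL = L0 * alpha * dT
dL = 77 * 1.2084e-05 * 402
dL = 0.374 cm


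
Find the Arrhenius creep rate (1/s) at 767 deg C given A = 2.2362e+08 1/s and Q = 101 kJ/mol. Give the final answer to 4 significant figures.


rate = A * exp(-Q / (R*T))
T = 767 + 273.15 = 1040.15 K
rate = 2.2362e+08 * exp(-101e3 / (8.314 * 1040.15))
rate = 1894 1/s


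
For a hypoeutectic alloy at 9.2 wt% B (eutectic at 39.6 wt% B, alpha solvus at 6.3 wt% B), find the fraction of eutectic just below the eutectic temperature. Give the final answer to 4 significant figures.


f_primary = (C_e - C0) / (C_e - C_alpha_max)
f_primary = (39.6 - 9.2) / (39.6 - 6.3)
f_primary = 0.912913
f_eutectic = 1 - 0.912913 = 0.08709


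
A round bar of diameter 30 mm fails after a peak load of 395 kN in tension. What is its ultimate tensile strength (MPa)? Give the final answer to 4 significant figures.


A0 = pi*(d/2)^2 = pi*(30/2)^2 = 706.858 mm^2
UTS = F_max / A0 = 395*1000 / 706.858
UTS = 558.8 MPa


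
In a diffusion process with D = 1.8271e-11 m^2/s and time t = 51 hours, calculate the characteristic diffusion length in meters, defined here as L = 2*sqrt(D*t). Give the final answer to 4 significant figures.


t = 51 hr = 183600 s
Diffusion length = 2*sqrt(D*t)
= 2*sqrt(1.8271e-11 * 183600)
= 3.663e-03 m


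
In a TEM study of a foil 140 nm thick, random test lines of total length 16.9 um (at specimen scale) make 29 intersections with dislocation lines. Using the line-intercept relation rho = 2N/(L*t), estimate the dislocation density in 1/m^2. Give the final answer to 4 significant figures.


rho = 2N / (L * t)
L = 16.9 um = 1.69e-05 m, t = 140 nm = 1.4e-07 m
rho = 2 * 29 / (1.69e-05 * 1.4e-07)
rho = 2.451e+13 1/m^2


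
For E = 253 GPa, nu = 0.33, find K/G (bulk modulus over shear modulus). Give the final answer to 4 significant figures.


G = E / (2*(1+nu))
G = 253 / (2*(1+0.33)) = 95.1128 GPa
K = E / (3*(1-2*nu))
K = 253 / (3*(1-2*0.33)) = 248.039 GPa
K/G = 248.039 / 95.1128 = 2.608


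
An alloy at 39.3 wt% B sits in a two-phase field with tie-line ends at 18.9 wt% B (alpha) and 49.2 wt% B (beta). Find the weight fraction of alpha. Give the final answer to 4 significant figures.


f_alpha = (C_beta - C0) / (C_beta - C_alpha)
f_alpha = (49.2 - 39.3) / (49.2 - 18.9)
f_alpha = 0.3267


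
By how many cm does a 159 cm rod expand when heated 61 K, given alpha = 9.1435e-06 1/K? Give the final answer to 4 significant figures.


dL = L0 * alpha * dT
dL = 159 * 9.1435e-06 * 61
dL = 0.08868 cm


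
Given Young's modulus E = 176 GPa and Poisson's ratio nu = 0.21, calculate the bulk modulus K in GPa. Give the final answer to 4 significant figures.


K = E / (3*(1-2*nu))
K = 176 / (3*(1-2*0.21))
K = 101.1 GPa


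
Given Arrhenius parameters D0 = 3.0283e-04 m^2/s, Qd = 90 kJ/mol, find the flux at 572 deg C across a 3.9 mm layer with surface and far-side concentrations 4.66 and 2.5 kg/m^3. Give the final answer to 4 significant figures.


Step 1: D = D0 * exp(-Qd/(R*T))
T = 572 + 273.15 = 845.15 K
D = 3.0283e-04 * exp(-90e3 / (8.314 * 845.15)) = 8.28958e-10 m^2/s
Step 2: J = D * (C1 - C2) / dx
J = 8.28958e-10 * (4.66 - 2.5) / 3.9e-03
J = 4.591e-07 kg/(m^2*s)


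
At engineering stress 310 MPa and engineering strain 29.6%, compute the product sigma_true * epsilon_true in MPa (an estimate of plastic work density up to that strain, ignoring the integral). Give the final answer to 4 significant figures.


sigma_true = sigma_eng * (1 + epsilon_eng)
sigma_true = 310 * (1 + 0.296) = 401.76 MPa
epsilon_true = ln(1 + epsilon_eng)
epsilon_true = ln(1 + 0.296) = 0.259283
sigma_true * epsilon_true = 401.76 * 0.259283 = 104.2 MPa


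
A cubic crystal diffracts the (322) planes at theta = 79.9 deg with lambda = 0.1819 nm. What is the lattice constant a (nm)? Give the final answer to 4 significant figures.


d = lambda / (2*sin(theta))
d = 0.1819 / (2*sin(79.9 deg))
d = 0.0923816 nm
a = d * sqrt(h^2+k^2+l^2) = 0.0923816 * sqrt(17)
a = 0.3809 nm


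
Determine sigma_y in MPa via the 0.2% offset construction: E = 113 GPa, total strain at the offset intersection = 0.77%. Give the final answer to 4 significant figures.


Offset strain = 0.002
Elastic strain at yield = total_strain - offset = 7.7e-03 - 0.002 = 5.7e-03
sigma_y = E * elastic_strain = 113000 * 5.7e-03
sigma_y = 644.1 MPa


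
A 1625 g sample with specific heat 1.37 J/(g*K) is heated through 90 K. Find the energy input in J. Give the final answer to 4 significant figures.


Q = m * cp * dT
Q = 1625 * 1.37 * 90
Q = 200400 J


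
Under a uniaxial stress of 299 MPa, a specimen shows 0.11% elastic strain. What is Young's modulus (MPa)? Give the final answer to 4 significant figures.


E = sigma / epsilon
epsilon = 0.11% = 1.1e-03
E = 299 / 1.1e-03
E = 271800 MPa


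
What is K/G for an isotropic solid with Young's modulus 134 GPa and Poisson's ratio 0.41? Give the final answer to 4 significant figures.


G = E / (2*(1+nu))
G = 134 / (2*(1+0.41)) = 47.5177 GPa
K = E / (3*(1-2*nu))
K = 134 / (3*(1-2*0.41)) = 248.148 GPa
K/G = 248.148 / 47.5177 = 5.222


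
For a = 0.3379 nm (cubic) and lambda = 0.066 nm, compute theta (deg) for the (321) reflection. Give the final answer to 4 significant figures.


d = a / sqrt(h^2+k^2+l^2)
d = 0.3379 / sqrt(14) = 0.0903076 nm
lambda = 2*d*sin(theta)  =>  sin(theta) = lambda / (2*d)
sin(theta) = 0.066 / (2 * 0.0903076) = 0.365418
theta = 21.43 deg


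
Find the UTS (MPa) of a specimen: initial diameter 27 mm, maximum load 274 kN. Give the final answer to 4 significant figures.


A0 = pi*(d/2)^2 = pi*(27/2)^2 = 572.555 mm^2
UTS = F_max / A0 = 274*1000 / 572.555
UTS = 478.6 MPa


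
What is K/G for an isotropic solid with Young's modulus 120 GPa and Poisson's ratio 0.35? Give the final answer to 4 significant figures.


G = E / (2*(1+nu))
G = 120 / (2*(1+0.35)) = 44.4444 GPa
K = E / (3*(1-2*nu))
K = 120 / (3*(1-2*0.35)) = 133.333 GPa
K/G = 133.333 / 44.4444 = 3


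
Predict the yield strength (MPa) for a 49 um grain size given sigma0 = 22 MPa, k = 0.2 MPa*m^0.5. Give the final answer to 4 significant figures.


sigma_y = sigma0 + k / sqrt(d)
d = 49 um = 4.9e-05 m
sigma_y = 22 + 0.2 / sqrt(4.9e-05)
sigma_y = 50.57 MPa


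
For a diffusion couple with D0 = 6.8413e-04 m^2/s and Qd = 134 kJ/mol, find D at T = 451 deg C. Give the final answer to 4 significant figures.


D = D0 * exp(-Qd / (R*T))
T = 724.15 K
D = 6.8413e-04 * exp(-134e3 / (8.314 * 724.15))
D = 1.476e-13 m^2/s


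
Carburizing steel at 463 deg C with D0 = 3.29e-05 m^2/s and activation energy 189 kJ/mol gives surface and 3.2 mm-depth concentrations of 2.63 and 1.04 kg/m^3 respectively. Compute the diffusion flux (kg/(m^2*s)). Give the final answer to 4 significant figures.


Step 1: D = D0 * exp(-Qd/(R*T))
T = 463 + 273.15 = 736.15 K
D = 3.29e-05 * exp(-189e3 / (8.314 * 736.15)) = 1.27623e-18 m^2/s
Step 2: J = D * (C1 - C2) / dx
J = 1.27623e-18 * (2.63 - 1.04) / 3.2e-03
J = 6.341e-16 kg/(m^2*s)


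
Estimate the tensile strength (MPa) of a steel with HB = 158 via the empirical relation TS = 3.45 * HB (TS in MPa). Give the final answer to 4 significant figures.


TS (MPa) = 3.45 * HB
TS = 3.45 * 158
TS = 545.1 MPa


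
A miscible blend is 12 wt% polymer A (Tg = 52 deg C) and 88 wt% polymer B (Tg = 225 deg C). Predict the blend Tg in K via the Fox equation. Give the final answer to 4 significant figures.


1/Tg = w1/Tg1 + w2/Tg2 (in Kelvin)
Tg1 = 325.15 K, Tg2 = 498.15 K
1/Tg = 0.12/325.15 + 0.88/498.15
Tg = 468.3 K


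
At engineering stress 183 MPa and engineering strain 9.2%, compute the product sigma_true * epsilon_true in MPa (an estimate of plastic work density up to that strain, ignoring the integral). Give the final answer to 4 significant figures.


sigma_true = sigma_eng * (1 + epsilon_eng)
sigma_true = 183 * (1 + 0.092) = 199.836 MPa
epsilon_true = ln(1 + epsilon_eng)
epsilon_true = ln(1 + 0.092) = 0.0880109
sigma_true * epsilon_true = 199.836 * 0.0880109 = 17.59 MPa


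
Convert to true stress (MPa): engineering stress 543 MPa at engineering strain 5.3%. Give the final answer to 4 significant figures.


sigma_true = sigma_eng * (1 + epsilon_eng)
sigma_true = 543 * (1 + 0.053)
sigma_true = 571.8 MPa


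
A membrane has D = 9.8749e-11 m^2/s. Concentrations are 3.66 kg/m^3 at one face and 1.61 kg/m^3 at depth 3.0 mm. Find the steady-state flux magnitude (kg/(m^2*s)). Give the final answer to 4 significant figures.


J = -D * (dC/dx) = D * (C1 - C2) / dx
J = 9.8749e-11 * (3.66 - 1.61) / 3e-03
J = 6.748e-08 kg/(m^2*s)


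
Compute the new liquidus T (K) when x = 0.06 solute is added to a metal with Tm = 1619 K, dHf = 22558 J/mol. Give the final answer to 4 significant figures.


dT = R*Tm^2*x / dHf
dT = 8.314 * 1619^2 * 0.06 / 22558
dT = 57.9635 K
T_new = 1619 - 57.9635 = 1561 K


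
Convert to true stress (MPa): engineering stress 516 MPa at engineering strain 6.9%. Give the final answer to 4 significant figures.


sigma_true = sigma_eng * (1 + epsilon_eng)
sigma_true = 516 * (1 + 0.069)
sigma_true = 551.6 MPa


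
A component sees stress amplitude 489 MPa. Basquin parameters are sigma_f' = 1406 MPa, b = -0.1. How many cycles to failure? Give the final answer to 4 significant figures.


sigma_a = sigma_f' * (2*Nf)^b
2*Nf = (sigma_a / sigma_f')^(1/b)
2*Nf = (489 / 1406)^(1/-0.1)
2*Nf = 38615.8
Nf = 19310 cycles


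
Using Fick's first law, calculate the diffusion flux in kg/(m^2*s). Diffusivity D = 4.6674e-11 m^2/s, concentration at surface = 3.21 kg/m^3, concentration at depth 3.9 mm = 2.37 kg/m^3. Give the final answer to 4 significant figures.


J = -D * (dC/dx) = D * (C1 - C2) / dx
J = 4.6674e-11 * (3.21 - 2.37) / 3.9e-03
J = 1.005e-08 kg/(m^2*s)


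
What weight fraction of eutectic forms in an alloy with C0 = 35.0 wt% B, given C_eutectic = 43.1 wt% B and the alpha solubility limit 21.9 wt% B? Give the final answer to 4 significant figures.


f_primary = (C_e - C0) / (C_e - C_alpha_max)
f_primary = (43.1 - 35.0) / (43.1 - 21.9)
f_primary = 0.382075
f_eutectic = 1 - 0.382075 = 0.6179


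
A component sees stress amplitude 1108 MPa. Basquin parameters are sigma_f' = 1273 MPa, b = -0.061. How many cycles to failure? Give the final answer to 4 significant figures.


sigma_a = sigma_f' * (2*Nf)^b
2*Nf = (sigma_a / sigma_f')^(1/b)
2*Nf = (1108 / 1273)^(1/-0.061)
2*Nf = 9.73506
Nf = 4.868 cycles


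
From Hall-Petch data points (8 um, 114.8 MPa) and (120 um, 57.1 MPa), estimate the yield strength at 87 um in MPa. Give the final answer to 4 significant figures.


sigma_y = sigma0 + k / sqrt(d)
1/sqrt(d1) = 1/sqrt(8e-06) = 353.553;  1/sqrt(d2) = 91.2871
k = (sigma1 - sigma2) / (1/sqrt(d1) - 1/sqrt(d2)) = (114.8 - 57.1) / (353.553 - 91.2871) = 0.220005 MPa*m^0.5
sigma0 = sigma1 - k/sqrt(d1) = 114.8 - 0.220005*353.553 = 37.0163 MPa
sigma_y(d3) = 37.0163 + 0.220005 / sqrt(8.7e-05) = 60.6 MPa


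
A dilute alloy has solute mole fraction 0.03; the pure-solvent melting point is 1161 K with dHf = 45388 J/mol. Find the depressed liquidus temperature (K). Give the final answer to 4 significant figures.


dT = R*Tm^2*x / dHf
dT = 8.314 * 1161^2 * 0.03 / 45388
dT = 7.40721 K
T_new = 1161 - 7.40721 = 1154 K


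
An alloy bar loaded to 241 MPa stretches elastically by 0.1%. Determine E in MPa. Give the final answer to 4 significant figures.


E = sigma / epsilon
epsilon = 0.1% = 1e-03
E = 241 / 1e-03
E = 241000 MPa


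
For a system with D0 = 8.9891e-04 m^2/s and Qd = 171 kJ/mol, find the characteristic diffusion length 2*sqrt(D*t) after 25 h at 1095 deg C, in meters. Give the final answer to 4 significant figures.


Step 1: D = D0 * exp(-Qd/(R*T))
T = 1368.15 K
D = 8.9891e-04 * exp(-171e3 / (8.314 * 1368.15)) = 2.65991e-10 m^2/s
Step 2: L = 2*sqrt(D*t)
t = 25 h = 90000 s
L = 2*sqrt(2.65991e-10 * 90000) = 9.786e-03 m


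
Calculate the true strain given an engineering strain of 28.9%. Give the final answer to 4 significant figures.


epsilon_true = ln(1 + epsilon_eng)
epsilon_true = ln(1 + 0.289)
epsilon_true = 0.2539


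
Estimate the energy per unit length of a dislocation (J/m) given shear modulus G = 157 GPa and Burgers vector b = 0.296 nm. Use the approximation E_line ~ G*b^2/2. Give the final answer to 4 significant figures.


E = G*b^2/2
b = 0.296 nm = 2.96e-10 m
G = 157 GPa = 1.57e+11 Pa
E = 0.5 * 1.57e+11 * (2.96e-10)^2
E = 6.878e-09 J/m


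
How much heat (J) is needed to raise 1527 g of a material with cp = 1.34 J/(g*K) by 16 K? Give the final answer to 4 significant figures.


Q = m * cp * dT
Q = 1527 * 1.34 * 16
Q = 32740 J


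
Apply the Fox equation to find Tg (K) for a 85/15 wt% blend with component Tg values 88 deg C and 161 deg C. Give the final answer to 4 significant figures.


1/Tg = w1/Tg1 + w2/Tg2 (in Kelvin)
Tg1 = 361.15 K, Tg2 = 434.15 K
1/Tg = 0.85/361.15 + 0.15/434.15
Tg = 370.5 K


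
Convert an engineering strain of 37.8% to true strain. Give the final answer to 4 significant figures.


epsilon_true = ln(1 + epsilon_eng)
epsilon_true = ln(1 + 0.378)
epsilon_true = 0.3206


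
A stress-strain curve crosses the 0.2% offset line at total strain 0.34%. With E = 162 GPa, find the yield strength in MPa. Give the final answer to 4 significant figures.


Offset strain = 0.002
Elastic strain at yield = total_strain - offset = 3.4e-03 - 0.002 = 1.4e-03
sigma_y = E * elastic_strain = 162000 * 1.4e-03
sigma_y = 226.8 MPa


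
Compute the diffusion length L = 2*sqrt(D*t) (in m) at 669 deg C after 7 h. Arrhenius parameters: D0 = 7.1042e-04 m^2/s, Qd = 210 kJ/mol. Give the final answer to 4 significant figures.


Step 1: D = D0 * exp(-Qd/(R*T))
T = 942.15 K
D = 7.1042e-04 * exp(-210e3 / (8.314 * 942.15)) = 1.61541e-15 m^2/s
Step 2: L = 2*sqrt(D*t)
t = 7 h = 25200 s
L = 2*sqrt(1.61541e-15 * 25200) = 1.276e-05 m


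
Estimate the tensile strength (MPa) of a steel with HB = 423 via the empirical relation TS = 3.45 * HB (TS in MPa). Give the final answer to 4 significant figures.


TS (MPa) = 3.45 * HB
TS = 3.45 * 423
TS = 1459 MPa


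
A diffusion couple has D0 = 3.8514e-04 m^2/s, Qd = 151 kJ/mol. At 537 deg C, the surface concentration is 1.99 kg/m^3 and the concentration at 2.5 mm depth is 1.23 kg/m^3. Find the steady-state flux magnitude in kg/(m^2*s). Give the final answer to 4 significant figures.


Step 1: D = D0 * exp(-Qd/(R*T))
T = 537 + 273.15 = 810.15 K
D = 3.8514e-04 * exp(-151e3 / (8.314 * 810.15)) = 7.07133e-14 m^2/s
Step 2: J = D * (C1 - C2) / dx
J = 7.07133e-14 * (1.99 - 1.23) / 2.5e-03
J = 2.15e-11 kg/(m^2*s)


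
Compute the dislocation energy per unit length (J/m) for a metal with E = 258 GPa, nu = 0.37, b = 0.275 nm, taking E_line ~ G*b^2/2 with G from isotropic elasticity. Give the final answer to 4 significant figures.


Step 1: G = E / (2*(1+nu))
G = 258 / (2*(1+0.37)) = 94.1606 GPa = 9.41606e+10 Pa
Step 2: E_line = G*b^2/2
b = 0.275 nm = 2.75e-10 m
E_line = 0.5 * 9.41606e+10 * (2.75e-10)^2 = 3.56e-09 J/m


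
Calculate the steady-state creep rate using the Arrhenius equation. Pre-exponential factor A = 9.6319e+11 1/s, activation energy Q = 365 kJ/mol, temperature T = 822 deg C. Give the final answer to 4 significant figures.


rate = A * exp(-Q / (R*T))
T = 822 + 273.15 = 1095.15 K
rate = 9.6319e+11 * exp(-365e3 / (8.314 * 1095.15))
rate = 3.749e-06 1/s


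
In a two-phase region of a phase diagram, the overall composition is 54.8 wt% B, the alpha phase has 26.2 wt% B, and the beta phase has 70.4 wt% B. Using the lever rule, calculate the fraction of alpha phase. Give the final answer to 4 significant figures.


f_alpha = (C_beta - C0) / (C_beta - C_alpha)
f_alpha = (70.4 - 54.8) / (70.4 - 26.2)
f_alpha = 0.3529


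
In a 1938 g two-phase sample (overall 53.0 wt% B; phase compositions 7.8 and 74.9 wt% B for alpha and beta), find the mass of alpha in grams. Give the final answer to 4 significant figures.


f_alpha = (C_beta - C0) / (C_beta - C_alpha)
f_alpha = (74.9 - 53.0) / (74.9 - 7.8) = 0.326379
m_alpha = f_alpha * m_total = 0.326379 * 1938 = 632.5 g


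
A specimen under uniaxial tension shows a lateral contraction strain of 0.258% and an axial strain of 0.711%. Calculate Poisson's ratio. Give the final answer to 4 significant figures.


nu = -epsilon_lat / epsilon_axial
Lateral strain is contraction (negative), so using magnitudes:
nu = 0.258 / 0.711
nu = 0.3629


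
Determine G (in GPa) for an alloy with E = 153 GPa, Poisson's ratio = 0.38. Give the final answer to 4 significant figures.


G = E / (2*(1+nu))
G = 153 / (2*(1+0.38))
G = 55.43 GPa


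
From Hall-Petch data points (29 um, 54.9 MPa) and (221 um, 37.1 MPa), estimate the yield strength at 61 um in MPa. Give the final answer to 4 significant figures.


sigma_y = sigma0 + k / sqrt(d)
1/sqrt(d1) = 1/sqrt(2.9e-05) = 185.695;  1/sqrt(d2) = 67.2673
k = (sigma1 - sigma2) / (1/sqrt(d1) - 1/sqrt(d2)) = (54.9 - 37.1) / (185.695 - 67.2673) = 0.150302 MPa*m^0.5
sigma0 = sigma1 - k/sqrt(d1) = 54.9 - 0.150302*185.695 = 26.9896 MPa
sigma_y(d3) = 26.9896 + 0.150302 / sqrt(6.1e-05) = 46.23 MPa


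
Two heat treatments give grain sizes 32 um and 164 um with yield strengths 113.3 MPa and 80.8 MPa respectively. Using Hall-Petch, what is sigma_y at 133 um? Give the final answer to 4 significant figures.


sigma_y = sigma0 + k / sqrt(d)
1/sqrt(d1) = 1/sqrt(3.2e-05) = 176.777;  1/sqrt(d2) = 78.0869
k = (sigma1 - sigma2) / (1/sqrt(d1) - 1/sqrt(d2)) = (113.3 - 80.8) / (176.777 - 78.0869) = 0.329315 MPa*m^0.5
sigma0 = sigma1 - k/sqrt(d1) = 113.3 - 0.329315*176.777 = 55.0848 MPa
sigma_y(d3) = 55.0848 + 0.329315 / sqrt(1.33e-04) = 83.64 MPa


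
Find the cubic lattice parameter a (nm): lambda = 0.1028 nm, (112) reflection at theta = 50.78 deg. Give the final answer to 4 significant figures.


d = lambda / (2*sin(theta))
d = 0.1028 / (2*sin(50.78 deg))
d = 0.0663462 nm
a = d * sqrt(h^2+k^2+l^2) = 0.0663462 * sqrt(6)
a = 0.1625 nm


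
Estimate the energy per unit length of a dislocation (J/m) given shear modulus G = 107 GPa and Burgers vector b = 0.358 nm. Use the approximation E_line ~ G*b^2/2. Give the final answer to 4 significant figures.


E = G*b^2/2
b = 0.358 nm = 3.58e-10 m
G = 107 GPa = 1.07e+11 Pa
E = 0.5 * 1.07e+11 * (3.58e-10)^2
E = 6.857e-09 J/m


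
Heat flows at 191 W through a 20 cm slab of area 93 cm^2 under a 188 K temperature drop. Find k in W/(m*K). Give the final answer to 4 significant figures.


k = Q*L / (A*dT)
L = 0.2 m, A = 9.3e-03 m^2
k = 191 * 0.2 / (9.3e-03 * 188)
k = 21.85 W/(m*K)


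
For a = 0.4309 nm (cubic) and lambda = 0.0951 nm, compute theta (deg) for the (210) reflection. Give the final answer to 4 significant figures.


d = a / sqrt(h^2+k^2+l^2)
d = 0.4309 / sqrt(5) = 0.192704 nm
lambda = 2*d*sin(theta)  =>  sin(theta) = lambda / (2*d)
sin(theta) = 0.0951 / (2 * 0.192704) = 0.246751
theta = 14.29 deg


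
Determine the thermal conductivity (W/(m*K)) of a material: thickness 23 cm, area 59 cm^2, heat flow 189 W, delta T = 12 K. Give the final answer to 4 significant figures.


k = Q*L / (A*dT)
L = 0.23 m, A = 5.9e-03 m^2
k = 189 * 0.23 / (5.9e-03 * 12)
k = 614 W/(m*K)
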